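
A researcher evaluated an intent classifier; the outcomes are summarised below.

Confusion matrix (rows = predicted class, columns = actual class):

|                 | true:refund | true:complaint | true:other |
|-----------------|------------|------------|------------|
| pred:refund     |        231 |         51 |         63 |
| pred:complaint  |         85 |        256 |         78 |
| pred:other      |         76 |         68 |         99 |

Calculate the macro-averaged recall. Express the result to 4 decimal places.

Per-class recall (TP/(TP+FN)):
  refund: TP=231, FN=85+76=161 → 231/392 = 0.58929
  complaint: TP=256, FN=51+68=119 → 256/375 = 0.68267
  other: TP=99, FN=63+78=141 → 99/240 = 0.41250
Macro-recall = mean = (0.58929 + 0.68267 + 0.41250) / 3 = 0.5615

0.5615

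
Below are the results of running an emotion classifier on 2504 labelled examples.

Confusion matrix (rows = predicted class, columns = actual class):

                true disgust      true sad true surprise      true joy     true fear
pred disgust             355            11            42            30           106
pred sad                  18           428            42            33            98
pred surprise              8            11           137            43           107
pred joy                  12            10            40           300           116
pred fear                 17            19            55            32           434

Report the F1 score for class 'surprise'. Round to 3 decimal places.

0.441

Take TP from the diagonal, FP from the rest of the 'surprise' prediction marginal, FN from the rest of the 'surprise' actual marginal.
F1 score = 2·TP/(2·TP+FP+FN).
surprise: TP=137, FP=8+11+43+107=169, FN=42+42+40+55=179 → 274/622 = 0.4405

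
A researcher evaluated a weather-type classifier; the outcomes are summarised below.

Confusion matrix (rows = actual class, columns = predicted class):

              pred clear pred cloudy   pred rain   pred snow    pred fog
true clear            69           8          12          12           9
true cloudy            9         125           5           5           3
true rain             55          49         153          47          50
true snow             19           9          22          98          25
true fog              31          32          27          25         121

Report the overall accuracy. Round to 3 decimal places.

Accuracy = trace / total = (69+125+153+98+121=566) / 1020 = 566/1020 = 0.555

0.555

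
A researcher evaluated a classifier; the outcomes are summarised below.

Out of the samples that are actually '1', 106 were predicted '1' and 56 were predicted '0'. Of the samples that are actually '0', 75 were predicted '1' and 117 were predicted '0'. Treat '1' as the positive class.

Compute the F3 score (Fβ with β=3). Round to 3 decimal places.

Fβ = (1+β²)·TP / ((1+β²)·TP + β²·FN + FP), with β²=9
= 10·106 / (10·106 + 9·56 + 75) = 0.647

0.647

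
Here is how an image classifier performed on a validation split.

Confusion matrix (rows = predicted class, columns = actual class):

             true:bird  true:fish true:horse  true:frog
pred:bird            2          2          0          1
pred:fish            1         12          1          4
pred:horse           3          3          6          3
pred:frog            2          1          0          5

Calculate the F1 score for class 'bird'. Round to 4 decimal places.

0.3077

F1 score = 2·TP/(2·TP+FP+FN).
bird: TP=2, FP=2+0+1=3, FN=1+3+2=6 → 4/13 = 0.30769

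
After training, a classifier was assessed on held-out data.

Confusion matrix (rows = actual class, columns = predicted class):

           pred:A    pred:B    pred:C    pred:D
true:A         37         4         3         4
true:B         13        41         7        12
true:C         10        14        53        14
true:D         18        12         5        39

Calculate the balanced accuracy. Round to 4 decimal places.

0.6105

Balanced accuracy = mean of per-class recall.
  A: recall = 37/48 = 0.77083
  B: recall = 41/73 = 0.56164
  C: recall = 53/91 = 0.58242
  D: recall = 39/74 = 0.52703
Mean = (0.77083 + 0.56164 + 0.58242 + 0.52703) / 4 = 0.6105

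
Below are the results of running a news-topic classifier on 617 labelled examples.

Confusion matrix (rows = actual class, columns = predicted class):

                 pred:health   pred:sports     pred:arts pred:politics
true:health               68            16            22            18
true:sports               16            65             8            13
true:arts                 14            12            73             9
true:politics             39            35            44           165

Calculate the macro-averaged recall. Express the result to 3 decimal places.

0.611

Per-class recall (TP/(TP+FN)):
  health: TP=68, FN=16+22+18=56 → 68/124 = 0.5484
  sports: TP=65, FN=16+8+13=37 → 65/102 = 0.6373
  arts: TP=73, FN=14+12+9=35 → 73/108 = 0.6759
  politics: TP=165, FN=39+35+44=118 → 165/283 = 0.5830
Macro-recall = mean = (0.5484 + 0.6373 + 0.6759 + 0.5830) / 4 = 0.611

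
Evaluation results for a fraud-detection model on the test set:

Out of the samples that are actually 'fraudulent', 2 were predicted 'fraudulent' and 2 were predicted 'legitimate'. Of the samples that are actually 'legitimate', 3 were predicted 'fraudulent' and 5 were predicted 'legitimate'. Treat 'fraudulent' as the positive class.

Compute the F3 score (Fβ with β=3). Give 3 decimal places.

0.488

Fβ = (1+β²)·TP / ((1+β²)·TP + β²·FN + FP), with β²=9
= 10·2 / (10·2 + 9·2 + 3) = 0.488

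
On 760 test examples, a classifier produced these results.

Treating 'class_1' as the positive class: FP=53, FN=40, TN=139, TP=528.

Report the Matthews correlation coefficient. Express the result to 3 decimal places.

0.669

MCC = (TP·TN − FP·FN) / √((TP+FP)(TP+FN)(TN+FP)(TN+FN))
Numerator = 528·139 − 53·40 = 71272
Denominator = √(581·568·192·179) = √11341714944 = 106497.4880
MCC = 71272 / 106497.4880 = 0.669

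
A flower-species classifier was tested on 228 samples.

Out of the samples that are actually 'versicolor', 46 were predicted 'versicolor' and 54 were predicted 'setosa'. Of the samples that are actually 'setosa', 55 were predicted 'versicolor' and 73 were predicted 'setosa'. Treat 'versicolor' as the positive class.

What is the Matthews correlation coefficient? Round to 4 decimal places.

0.0303

MCC = (TP·TN − FP·FN) / √((TP+FP)(TP+FN)(TN+FP)(TN+FN))
Numerator = 46·73 − 55·54 = 388
Denominator = √(101·100·128·127) = √164185600 = 12813.4929
MCC = 388 / 12813.4929 = 0.0303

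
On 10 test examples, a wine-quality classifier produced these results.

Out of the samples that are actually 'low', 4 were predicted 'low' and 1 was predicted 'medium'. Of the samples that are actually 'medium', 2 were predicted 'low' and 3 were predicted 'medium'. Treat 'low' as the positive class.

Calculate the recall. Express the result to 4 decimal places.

Recall = TP/(TP+FN) = 4/(4+1) = 4/5 = 0.8000

0.8000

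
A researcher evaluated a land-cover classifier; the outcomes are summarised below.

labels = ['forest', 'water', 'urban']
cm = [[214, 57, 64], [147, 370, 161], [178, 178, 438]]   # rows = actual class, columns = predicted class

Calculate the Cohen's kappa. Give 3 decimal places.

Observed agreement pₒ = trace/N = 1022/1807 = 0.5656
Expected agreement pₑ = Σ (rowᵢ·colᵢ)/N² = (335·539 + 678·605 + 794·663)/1807² = 0.3421
κ = (pₒ − pₑ)/(1 − pₑ) = (0.5656 − 0.3421)/(1 − 0.3421) = 0.340

0.340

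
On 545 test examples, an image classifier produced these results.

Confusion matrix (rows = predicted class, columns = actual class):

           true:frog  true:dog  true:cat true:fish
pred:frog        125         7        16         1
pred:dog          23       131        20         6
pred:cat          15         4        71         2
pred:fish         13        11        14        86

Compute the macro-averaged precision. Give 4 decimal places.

0.7580

Per-class precision (TP/(TP+FP)):
  frog: TP=125, FP=7+16+1=24 → 125/149 = 0.83893
  dog: TP=131, FP=23+20+6=49 → 131/180 = 0.72778
  cat: TP=71, FP=15+4+2=21 → 71/92 = 0.77174
  fish: TP=86, FP=13+11+14=38 → 86/124 = 0.69355
Macro-precision = mean = (0.83893 + 0.72778 + 0.77174 + 0.69355) / 4 = 0.7580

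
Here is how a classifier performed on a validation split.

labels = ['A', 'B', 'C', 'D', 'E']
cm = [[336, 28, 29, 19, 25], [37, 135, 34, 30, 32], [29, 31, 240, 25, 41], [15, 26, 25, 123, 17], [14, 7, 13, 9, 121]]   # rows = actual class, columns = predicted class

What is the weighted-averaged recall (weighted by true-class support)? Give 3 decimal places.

Per-class recall (TP/(TP+FN)):
  A: TP=336, FN=28+29+19+25=101 → 336/437 = 0.7689
  B: TP=135, FN=37+34+30+32=133 → 135/268 = 0.5037
  C: TP=240, FN=29+31+25+41=126 → 240/366 = 0.6557
  D: TP=123, FN=15+26+25+17=83 → 123/206 = 0.5971
  E: TP=121, FN=14+7+13+9=43 → 121/164 = 0.7378
Weighted-recall = Σ (supportᵢ/N)·recallᵢ with N=1441: (437/1441)·0.7689 + (268/1441)·0.5037 + (366/1441)·0.6557 + (206/1441)·0.5971 + (164/1441)·0.7378 = 0.663

0.663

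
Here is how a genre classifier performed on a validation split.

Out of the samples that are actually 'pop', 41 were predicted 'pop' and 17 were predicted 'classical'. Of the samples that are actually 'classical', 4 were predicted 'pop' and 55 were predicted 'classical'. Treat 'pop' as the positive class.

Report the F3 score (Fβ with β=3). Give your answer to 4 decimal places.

Fβ = (1+β²)·TP / ((1+β²)·TP + β²·FN + FP), with β²=9
= 10·41 / (10·41 + 9·17 + 4) = 0.7231

0.7231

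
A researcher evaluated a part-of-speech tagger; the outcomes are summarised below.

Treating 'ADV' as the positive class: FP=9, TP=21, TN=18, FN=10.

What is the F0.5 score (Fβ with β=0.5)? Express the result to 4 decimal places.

0.6954

Fβ = (1+β²)·TP / ((1+β²)·TP + β²·FN + FP), with β²=1/4
= 1.25·21 / (1.25·21 + 0.25·10 + 9) = 0.6954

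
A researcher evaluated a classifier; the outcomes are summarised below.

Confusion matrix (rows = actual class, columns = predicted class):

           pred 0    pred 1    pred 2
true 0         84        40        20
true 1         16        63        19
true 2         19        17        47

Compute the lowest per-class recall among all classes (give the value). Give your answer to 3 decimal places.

0.566

Per-class recall (TP/(TP+FN)):
  0: TP=84, FN=40+20=60 → 84/144 = 0.5833
  1: TP=63, FN=16+19=35 → 63/98 = 0.6429
  2: TP=47, FN=19+17=36 → 47/83 = 0.5663
Lowest is class '2' with recall = 0.566.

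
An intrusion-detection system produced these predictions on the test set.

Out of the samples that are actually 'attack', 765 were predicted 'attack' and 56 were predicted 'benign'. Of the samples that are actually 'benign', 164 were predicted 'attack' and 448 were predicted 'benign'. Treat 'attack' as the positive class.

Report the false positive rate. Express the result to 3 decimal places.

0.268

FPR = FP/(FP+TN) = 164/(164+448) = 0.268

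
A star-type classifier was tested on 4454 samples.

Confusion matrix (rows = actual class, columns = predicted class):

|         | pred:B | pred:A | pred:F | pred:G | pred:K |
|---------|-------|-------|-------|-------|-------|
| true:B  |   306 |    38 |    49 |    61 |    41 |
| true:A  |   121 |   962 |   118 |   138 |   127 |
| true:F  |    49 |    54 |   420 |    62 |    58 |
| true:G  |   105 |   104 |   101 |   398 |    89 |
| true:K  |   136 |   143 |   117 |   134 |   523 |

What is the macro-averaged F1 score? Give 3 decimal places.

0.567

Per-class F1 score (2·TP/(2·TP+FP+FN)):
  B: TP=306, FP=121+49+105+136=411, FN=38+49+61+41=189 → 612/1212 = 0.5050
  A: TP=962, FP=38+54+104+143=339, FN=121+118+138+127=504 → 1924/2767 = 0.6953
  F: TP=420, FP=49+118+101+117=385, FN=49+54+62+58=223 → 840/1448 = 0.5801
  G: TP=398, FP=61+138+62+134=395, FN=105+104+101+89=399 → 796/1590 = 0.5006
  K: TP=523, FP=41+127+58+89=315, FN=136+143+117+134=530 → 1046/1891 = 0.5531
Macro-F1 score = mean = (0.5050 + 0.6953 + 0.5801 + 0.5006 + 0.5531) / 5 = 0.567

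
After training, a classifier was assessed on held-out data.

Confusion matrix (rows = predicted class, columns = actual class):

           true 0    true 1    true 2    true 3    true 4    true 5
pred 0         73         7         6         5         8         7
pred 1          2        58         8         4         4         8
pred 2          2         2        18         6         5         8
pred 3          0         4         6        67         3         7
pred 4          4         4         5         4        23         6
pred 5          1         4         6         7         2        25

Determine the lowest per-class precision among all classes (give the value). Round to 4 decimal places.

0.4390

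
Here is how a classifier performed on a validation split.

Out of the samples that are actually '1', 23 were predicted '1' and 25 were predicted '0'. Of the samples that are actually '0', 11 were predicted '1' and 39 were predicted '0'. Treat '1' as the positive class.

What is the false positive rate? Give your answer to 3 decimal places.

FPR = FP/(FP+TN) = 11/(11+39) = 0.220

0.220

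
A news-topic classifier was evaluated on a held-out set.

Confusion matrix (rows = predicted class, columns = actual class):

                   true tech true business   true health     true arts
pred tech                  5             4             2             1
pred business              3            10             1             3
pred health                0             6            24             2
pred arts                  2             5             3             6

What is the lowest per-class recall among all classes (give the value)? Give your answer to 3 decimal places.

Per-class recall (TP/(TP+FN)):
  tech: TP=5, FN=3+0+2=5 → 5/10 = 0.5000
  business: TP=10, FN=4+6+5=15 → 10/25 = 0.4000
  health: TP=24, FN=2+1+3=6 → 24/30 = 0.8000
  arts: TP=6, FN=1+3+2=6 → 6/12 = 0.5000
Lowest is class 'business' with recall = 0.400.

0.400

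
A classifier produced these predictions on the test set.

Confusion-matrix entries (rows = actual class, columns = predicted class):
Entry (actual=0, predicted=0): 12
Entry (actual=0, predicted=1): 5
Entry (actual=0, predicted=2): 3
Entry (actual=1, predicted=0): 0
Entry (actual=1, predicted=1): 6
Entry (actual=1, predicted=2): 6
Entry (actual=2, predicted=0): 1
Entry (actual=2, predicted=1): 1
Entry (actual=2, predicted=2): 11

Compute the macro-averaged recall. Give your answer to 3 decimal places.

0.649

Per-class recall (TP/(TP+FN)):
  0: TP=12, FN=5+3=8 → 12/20 = 0.6000
  1: TP=6, FN=0+6=6 → 6/12 = 0.5000
  2: TP=11, FN=1+1=2 → 11/13 = 0.8462
Macro-recall = mean = (0.6000 + 0.5000 + 0.8462) / 3 = 0.649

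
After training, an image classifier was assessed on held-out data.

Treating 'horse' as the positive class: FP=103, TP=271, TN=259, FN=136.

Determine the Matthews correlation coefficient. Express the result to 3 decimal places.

0.381

MCC = (TP·TN − FP·FN) / √((TP+FP)(TP+FN)(TN+FP)(TN+FN))
Numerator = 271·259 − 103·136 = 56181
Denominator = √(374·407·362·395) = √21765651820 = 147531.8671
MCC = 56181 / 147531.8671 = 0.381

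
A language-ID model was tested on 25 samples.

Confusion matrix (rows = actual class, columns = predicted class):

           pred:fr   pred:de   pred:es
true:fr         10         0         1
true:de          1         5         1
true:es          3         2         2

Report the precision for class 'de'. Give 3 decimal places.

0.714

Take TP from the diagonal, FP from the rest of the 'de' prediction marginal, FN from the rest of the 'de' actual marginal.
precision = TP/(TP+FP).
de: TP=5, FP=0+2=2 → 5/7 = 0.7143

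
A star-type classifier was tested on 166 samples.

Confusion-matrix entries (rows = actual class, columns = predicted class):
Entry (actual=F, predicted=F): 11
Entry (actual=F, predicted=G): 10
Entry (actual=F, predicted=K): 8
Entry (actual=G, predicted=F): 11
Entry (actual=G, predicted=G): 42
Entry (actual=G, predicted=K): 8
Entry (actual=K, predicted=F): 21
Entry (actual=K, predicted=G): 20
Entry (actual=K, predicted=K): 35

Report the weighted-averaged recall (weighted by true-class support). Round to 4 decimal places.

Per-class recall (TP/(TP+FN)):
  F: TP=11, FN=10+8=18 → 11/29 = 0.37931
  G: TP=42, FN=11+8=19 → 42/61 = 0.68852
  K: TP=35, FN=21+20=41 → 35/76 = 0.46053
Weighted-recall = Σ (supportᵢ/N)·recallᵢ with N=166: (29/166)·0.37931 + (61/166)·0.68852 + (76/166)·0.46053 = 0.5301

0.5301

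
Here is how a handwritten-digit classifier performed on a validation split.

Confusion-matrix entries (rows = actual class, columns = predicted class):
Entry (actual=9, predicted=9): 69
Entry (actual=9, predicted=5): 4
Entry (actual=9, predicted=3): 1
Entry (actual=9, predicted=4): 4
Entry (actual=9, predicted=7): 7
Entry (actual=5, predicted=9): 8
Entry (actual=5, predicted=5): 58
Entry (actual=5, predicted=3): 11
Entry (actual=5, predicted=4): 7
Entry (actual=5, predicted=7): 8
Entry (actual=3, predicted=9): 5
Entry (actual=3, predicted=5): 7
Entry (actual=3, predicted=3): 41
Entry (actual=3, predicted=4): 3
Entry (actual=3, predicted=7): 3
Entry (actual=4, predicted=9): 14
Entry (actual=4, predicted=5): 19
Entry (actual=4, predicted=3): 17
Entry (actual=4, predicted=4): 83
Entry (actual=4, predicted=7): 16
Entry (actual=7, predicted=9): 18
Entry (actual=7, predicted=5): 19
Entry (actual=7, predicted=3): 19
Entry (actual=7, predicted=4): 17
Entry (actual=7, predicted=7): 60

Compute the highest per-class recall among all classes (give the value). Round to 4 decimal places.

Per-class recall (TP/(TP+FN)):
  9: TP=69, FN=4+1+4+7=16 → 69/85 = 0.81176
  5: TP=58, FN=8+11+7+8=34 → 58/92 = 0.63043
  3: TP=41, FN=5+7+3+3=18 → 41/59 = 0.69492
  4: TP=83, FN=14+19+17+16=66 → 83/149 = 0.55705
  7: TP=60, FN=18+19+19+17=73 → 60/133 = 0.45113
Highest is class '9' with recall = 0.8118.

0.8118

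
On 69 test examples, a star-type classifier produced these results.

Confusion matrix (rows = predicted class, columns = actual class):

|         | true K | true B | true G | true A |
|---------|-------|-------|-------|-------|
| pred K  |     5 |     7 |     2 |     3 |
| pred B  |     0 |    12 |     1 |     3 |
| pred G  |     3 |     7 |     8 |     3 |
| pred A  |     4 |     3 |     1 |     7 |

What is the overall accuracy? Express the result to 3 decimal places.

Accuracy = trace / total = (5+12+8+7=32) / 69 = 32/69 = 0.464

0.464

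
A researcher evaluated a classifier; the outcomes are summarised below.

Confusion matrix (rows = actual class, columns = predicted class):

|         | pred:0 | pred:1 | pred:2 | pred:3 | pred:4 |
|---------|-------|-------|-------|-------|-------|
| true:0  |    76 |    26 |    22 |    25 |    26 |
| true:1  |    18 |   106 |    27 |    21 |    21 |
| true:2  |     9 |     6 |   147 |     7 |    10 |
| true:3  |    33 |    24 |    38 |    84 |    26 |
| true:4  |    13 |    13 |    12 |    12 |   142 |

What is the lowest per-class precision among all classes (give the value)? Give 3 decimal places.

0.510

Per-class precision (TP/(TP+FP)):
  0: TP=76, FP=18+9+33+13=73 → 76/149 = 0.5101
  1: TP=106, FP=26+6+24+13=69 → 106/175 = 0.6057
  2: TP=147, FP=22+27+38+12=99 → 147/246 = 0.5976
  3: TP=84, FP=25+21+7+12=65 → 84/149 = 0.5638
  4: TP=142, FP=26+21+10+26=83 → 142/225 = 0.6311
Lowest is class '0' with precision = 0.510.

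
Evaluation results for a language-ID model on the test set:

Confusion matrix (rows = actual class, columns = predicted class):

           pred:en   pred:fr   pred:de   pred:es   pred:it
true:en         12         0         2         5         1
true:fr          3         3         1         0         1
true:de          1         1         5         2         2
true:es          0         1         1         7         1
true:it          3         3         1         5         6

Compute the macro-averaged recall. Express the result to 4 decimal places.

0.4926

Per-class recall (TP/(TP+FN)):
  en: TP=12, FN=0+2+5+1=8 → 12/20 = 0.60000
  fr: TP=3, FN=3+1+0+1=5 → 3/8 = 0.37500
  de: TP=5, FN=1+1+2+2=6 → 5/11 = 0.45455
  es: TP=7, FN=0+1+1+1=3 → 7/10 = 0.70000
  it: TP=6, FN=3+3+1+5=12 → 6/18 = 0.33333
Macro-recall = mean = (0.60000 + 0.37500 + 0.45455 + 0.70000 + 0.33333) / 5 = 0.4926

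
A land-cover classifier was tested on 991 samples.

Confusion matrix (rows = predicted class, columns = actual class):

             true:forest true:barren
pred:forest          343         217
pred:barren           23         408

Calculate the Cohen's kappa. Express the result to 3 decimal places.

0.532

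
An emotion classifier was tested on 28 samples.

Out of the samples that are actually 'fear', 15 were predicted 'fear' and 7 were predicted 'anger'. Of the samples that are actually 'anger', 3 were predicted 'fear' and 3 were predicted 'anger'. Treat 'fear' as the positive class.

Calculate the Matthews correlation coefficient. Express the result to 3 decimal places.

MCC = (TP·TN − FP·FN) / √((TP+FP)(TP+FN)(TN+FP)(TN+FN))
Numerator = 15·3 − 3·7 = 24
Denominator = √(18·22·6·10) = √23760 = 154.1428
MCC = 24 / 154.1428 = 0.156

0.156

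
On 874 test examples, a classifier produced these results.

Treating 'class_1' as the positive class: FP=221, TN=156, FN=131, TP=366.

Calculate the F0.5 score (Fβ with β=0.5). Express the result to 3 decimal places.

0.643

Fβ = (1+β²)·TP / ((1+β²)·TP + β²·FN + FP), with β²=1/4
= 1.25·366 / (1.25·366 + 0.25·131 + 221) = 0.643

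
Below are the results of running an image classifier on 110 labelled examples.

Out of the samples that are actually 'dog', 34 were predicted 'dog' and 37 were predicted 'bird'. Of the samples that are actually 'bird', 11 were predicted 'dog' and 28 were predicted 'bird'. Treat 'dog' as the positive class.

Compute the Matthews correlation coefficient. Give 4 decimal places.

0.1915

MCC = (TP·TN − FP·FN) / √((TP+FP)(TP+FN)(TN+FP)(TN+FN))
Numerator = 34·28 − 11·37 = 545
Denominator = √(45·71·39·65) = √8099325 = 2845.9313
MCC = 545 / 2845.9313 = 0.1915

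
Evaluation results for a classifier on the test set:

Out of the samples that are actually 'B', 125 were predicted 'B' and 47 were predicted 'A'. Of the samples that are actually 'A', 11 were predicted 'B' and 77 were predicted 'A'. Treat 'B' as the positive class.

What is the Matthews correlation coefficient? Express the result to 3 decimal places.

0.570

MCC = (TP·TN − FP·FN) / √((TP+FP)(TP+FN)(TN+FP)(TN+FN))
Numerator = 125·77 − 11·47 = 9108
Denominator = √(136·172·88·124) = √255253504 = 15976.6550
MCC = 9108 / 15976.6550 = 0.570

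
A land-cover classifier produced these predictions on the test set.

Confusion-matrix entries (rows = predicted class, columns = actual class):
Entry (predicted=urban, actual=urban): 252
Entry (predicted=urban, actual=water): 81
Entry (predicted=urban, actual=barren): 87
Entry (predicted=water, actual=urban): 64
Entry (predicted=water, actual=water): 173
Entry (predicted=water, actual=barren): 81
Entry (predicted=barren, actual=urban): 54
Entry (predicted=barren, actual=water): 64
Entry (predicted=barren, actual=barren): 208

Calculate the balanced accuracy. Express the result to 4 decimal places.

0.5928

Balanced accuracy = mean of per-class recall.
  urban: recall = 252/370 = 0.68108
  water: recall = 173/318 = 0.54403
  barren: recall = 208/376 = 0.55319
Mean = (0.68108 + 0.54403 + 0.55319) / 3 = 0.5928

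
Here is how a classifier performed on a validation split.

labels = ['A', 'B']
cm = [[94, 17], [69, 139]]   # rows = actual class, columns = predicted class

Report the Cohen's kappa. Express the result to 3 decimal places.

Observed agreement pₒ = trace/N = 233/319 = 0.7304
Expected agreement pₑ = Σ (rowᵢ·colᵢ)/N² = (111·163 + 208·156)/319² = 0.4967
κ = (pₒ − pₑ)/(1 − pₑ) = (0.7304 − 0.4967)/(1 − 0.4967) = 0.464

0.464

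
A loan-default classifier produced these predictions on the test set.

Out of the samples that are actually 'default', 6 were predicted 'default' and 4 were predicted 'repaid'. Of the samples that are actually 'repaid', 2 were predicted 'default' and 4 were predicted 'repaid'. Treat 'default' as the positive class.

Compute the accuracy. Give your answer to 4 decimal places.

Accuracy = (TP+TN)/N = (6+4)/16 = 0.6250

0.6250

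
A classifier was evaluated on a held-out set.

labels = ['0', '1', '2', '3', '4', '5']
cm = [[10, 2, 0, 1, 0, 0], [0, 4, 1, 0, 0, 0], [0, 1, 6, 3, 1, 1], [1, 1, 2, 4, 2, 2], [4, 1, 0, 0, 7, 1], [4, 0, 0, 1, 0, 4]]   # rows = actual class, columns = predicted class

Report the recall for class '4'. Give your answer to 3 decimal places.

0.538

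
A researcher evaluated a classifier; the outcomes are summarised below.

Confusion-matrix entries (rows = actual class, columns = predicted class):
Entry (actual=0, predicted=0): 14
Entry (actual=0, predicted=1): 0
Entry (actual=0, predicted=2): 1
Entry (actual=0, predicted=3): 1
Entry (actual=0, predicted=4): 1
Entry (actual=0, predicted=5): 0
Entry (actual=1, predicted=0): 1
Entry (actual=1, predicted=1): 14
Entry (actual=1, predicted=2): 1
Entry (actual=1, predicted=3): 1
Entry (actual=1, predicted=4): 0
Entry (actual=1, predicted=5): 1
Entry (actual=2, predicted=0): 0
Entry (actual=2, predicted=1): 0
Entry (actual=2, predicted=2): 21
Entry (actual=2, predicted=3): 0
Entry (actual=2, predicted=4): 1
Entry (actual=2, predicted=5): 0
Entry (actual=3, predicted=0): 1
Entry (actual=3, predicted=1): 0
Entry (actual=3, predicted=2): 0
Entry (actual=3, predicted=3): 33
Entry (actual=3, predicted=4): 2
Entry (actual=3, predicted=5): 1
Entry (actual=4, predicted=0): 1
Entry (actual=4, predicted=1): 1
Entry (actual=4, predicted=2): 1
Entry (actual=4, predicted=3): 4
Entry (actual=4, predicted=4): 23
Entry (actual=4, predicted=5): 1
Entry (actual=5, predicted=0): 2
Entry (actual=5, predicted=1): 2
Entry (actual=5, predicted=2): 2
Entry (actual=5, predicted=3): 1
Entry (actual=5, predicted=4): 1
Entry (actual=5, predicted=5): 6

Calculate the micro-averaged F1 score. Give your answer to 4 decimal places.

Micro-averaging pools counts across classes: ΣTP=111, ΣFP=28, ΣFN=28.
Micro-F1 score = 2·TP/(2·TP+FP+FN) on pooled counts = 0.7986 (equals overall accuracy in single-label multiclass).

0.7986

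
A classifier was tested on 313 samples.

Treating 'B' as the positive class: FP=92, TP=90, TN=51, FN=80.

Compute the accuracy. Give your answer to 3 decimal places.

Accuracy = (TP+TN)/N = (90+51)/313 = 0.450

0.450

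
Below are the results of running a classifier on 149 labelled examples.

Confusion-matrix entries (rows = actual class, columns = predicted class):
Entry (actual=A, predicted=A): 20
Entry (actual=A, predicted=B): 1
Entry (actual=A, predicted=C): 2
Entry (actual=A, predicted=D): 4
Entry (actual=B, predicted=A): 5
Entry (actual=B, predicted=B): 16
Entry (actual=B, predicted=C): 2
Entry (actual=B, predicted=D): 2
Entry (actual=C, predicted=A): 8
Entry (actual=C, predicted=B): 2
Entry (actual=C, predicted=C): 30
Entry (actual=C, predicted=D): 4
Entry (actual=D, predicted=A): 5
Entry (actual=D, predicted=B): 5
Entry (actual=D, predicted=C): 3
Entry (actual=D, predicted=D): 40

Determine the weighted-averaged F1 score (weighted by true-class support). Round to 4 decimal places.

Per-class F1 score (2·TP/(2·TP+FP+FN)):
  A: TP=20, FP=5+8+5=18, FN=1+2+4=7 → 40/65 = 0.61538
  B: TP=16, FP=1+2+5=8, FN=5+2+2=9 → 32/49 = 0.65306
  C: TP=30, FP=2+2+3=7, FN=8+2+4=14 → 60/81 = 0.74074
  D: TP=40, FP=4+2+4=10, FN=5+5+3=13 → 80/103 = 0.77670
Weighted-F1 score = Σ (supportᵢ/N)·F1 scoreᵢ with N=149: (27/149)·0.61538 + (25/149)·0.65306 + (44/149)·0.74074 + (53/149)·0.77670 = 0.7161

0.7161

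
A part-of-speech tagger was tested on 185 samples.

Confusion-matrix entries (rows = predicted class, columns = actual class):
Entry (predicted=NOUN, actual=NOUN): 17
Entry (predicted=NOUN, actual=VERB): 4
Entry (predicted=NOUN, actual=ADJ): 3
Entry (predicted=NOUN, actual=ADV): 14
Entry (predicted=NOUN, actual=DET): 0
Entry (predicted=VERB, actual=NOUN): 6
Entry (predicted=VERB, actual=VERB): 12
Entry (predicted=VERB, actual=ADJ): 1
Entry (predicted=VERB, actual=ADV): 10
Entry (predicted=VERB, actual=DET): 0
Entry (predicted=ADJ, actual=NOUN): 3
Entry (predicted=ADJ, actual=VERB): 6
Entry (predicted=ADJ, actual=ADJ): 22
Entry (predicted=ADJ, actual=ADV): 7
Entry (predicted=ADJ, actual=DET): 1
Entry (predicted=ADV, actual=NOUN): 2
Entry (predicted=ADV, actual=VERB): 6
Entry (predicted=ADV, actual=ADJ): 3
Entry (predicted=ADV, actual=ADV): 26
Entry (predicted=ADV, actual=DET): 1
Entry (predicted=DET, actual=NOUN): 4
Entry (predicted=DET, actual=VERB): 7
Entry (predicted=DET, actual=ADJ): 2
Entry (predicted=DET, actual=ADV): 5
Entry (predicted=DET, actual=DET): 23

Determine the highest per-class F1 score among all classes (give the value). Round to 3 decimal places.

0.697

Per-class F1 score (2·TP/(2·TP+FP+FN)):
  NOUN: TP=17, FP=4+3+14+0=21, FN=6+3+2+4=15 → 34/70 = 0.4857
  VERB: TP=12, FP=6+1+10+0=17, FN=4+6+6+7=23 → 24/64 = 0.3750
  ADJ: TP=22, FP=3+6+7+1=17, FN=3+1+3+2=9 → 44/70 = 0.6286
  ADV: TP=26, FP=2+6+3+1=12, FN=14+10+7+5=36 → 52/100 = 0.5200
  DET: TP=23, FP=4+7+2+5=18, FN=0+0+1+1=2 → 46/66 = 0.6970
Highest is class 'DET' with F1 score = 0.697.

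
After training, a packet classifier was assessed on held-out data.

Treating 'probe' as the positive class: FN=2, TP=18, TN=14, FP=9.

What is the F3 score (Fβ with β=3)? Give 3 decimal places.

0.870

Fβ = (1+β²)·TP / ((1+β²)·TP + β²·FN + FP), with β²=9
= 10·18 / (10·18 + 9·2 + 9) = 0.870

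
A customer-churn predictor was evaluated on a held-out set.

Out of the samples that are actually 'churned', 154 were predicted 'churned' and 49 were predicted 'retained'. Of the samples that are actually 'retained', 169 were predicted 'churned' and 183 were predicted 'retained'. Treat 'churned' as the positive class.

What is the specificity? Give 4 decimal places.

Specificity = TN/(TN+FP) = 183/(183+169) = 0.5199

0.5199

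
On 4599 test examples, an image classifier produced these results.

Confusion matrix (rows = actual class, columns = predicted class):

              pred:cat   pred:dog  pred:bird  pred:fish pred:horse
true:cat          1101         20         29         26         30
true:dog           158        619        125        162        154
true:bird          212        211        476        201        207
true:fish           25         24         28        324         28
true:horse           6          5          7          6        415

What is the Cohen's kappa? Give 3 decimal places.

Observed agreement pₒ = trace/N = 2935/4599 = 0.6382
Expected agreement pₑ = Σ (rowᵢ·colᵢ)/N² = (1206·1502 + 1218·879 + 1307·665 + 429·719 + 439·834)/4599² = 0.2092
κ = (pₒ − pₑ)/(1 − pₑ) = (0.6382 − 0.2092)/(1 − 0.2092) = 0.542

0.542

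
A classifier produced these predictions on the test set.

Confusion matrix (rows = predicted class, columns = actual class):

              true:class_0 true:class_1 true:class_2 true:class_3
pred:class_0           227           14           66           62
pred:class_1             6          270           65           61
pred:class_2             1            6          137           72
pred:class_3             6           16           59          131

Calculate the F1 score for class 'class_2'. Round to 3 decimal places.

Treat 'class_2' as positive and all other classes as negative.
F1 score = 2·TP/(2·TP+FP+FN).
class_2: TP=137, FP=1+6+72=79, FN=66+65+59=190 → 274/543 = 0.5046

0.505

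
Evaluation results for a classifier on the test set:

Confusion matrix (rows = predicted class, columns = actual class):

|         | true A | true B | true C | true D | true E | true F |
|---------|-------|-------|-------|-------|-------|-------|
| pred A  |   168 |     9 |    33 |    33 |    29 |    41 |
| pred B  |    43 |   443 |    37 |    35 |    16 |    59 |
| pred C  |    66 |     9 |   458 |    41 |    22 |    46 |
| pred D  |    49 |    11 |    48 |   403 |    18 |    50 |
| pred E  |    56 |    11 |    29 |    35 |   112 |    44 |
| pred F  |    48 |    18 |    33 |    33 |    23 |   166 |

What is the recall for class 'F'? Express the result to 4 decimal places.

One-vs-rest for 'F': TP = diagonal; FP = other classes predicted 'F'; FN = 'F' predicted as other.
recall = TP/(TP+FN).
F: TP=166, FN=41+59+46+50+44=240 → 166/406 = 0.40887

0.4089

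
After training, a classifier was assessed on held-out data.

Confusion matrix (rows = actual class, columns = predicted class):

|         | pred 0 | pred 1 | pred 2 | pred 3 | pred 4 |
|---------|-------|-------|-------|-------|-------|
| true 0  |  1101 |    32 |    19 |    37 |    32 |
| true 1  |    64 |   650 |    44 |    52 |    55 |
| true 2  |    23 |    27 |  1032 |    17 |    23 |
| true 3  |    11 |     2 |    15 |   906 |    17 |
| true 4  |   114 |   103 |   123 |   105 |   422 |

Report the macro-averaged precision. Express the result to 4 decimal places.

Per-class precision (TP/(TP+FP)):
  0: TP=1101, FP=64+23+11+114=212 → 1101/1313 = 0.83854
  1: TP=650, FP=32+27+2+103=164 → 650/814 = 0.79853
  2: TP=1032, FP=19+44+15+123=201 → 1032/1233 = 0.83698
  3: TP=906, FP=37+52+17+105=211 → 906/1117 = 0.81110
  4: TP=422, FP=32+55+23+17=127 → 422/549 = 0.76867
Macro-precision = mean = (0.83854 + 0.79853 + 0.83698 + 0.81110 + 0.76867) / 5 = 0.8108

0.8108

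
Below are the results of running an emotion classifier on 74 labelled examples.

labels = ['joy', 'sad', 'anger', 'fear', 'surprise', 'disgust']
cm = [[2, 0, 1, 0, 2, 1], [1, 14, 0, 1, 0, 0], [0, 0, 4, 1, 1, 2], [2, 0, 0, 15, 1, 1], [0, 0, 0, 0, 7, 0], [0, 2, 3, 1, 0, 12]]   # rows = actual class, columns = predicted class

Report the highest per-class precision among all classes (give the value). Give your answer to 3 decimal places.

0.875

Per-class precision (TP/(TP+FP)):
  joy: TP=2, FP=1+0+2+0+0=3 → 2/5 = 0.4000
  sad: TP=14, FP=0+0+0+0+2=2 → 14/16 = 0.8750
  anger: TP=4, FP=1+0+0+0+3=4 → 4/8 = 0.5000
  fear: TP=15, FP=0+1+1+0+1=3 → 15/18 = 0.8333
  surprise: TP=7, FP=2+0+1+1+0=4 → 7/11 = 0.6364
  disgust: TP=12, FP=1+0+2+1+0=4 → 12/16 = 0.7500
Highest is class 'sad' with precision = 0.875.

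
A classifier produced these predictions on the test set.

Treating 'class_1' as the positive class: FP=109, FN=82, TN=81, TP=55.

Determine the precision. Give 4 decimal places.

Precision = TP/(TP+FP) = 55/(55+109) = 55/164 = 0.3354

0.3354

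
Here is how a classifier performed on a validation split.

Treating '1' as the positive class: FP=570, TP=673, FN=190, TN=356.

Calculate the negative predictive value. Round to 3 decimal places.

NPV = TN/(TN+FN) = 356/(356+190) = 0.652

0.652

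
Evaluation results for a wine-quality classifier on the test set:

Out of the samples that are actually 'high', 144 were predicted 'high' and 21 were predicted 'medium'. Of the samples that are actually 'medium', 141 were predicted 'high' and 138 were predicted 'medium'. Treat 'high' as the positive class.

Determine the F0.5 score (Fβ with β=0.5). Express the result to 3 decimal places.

Fβ = (1+β²)·TP / ((1+β²)·TP + β²·FN + FP), with β²=1/4
= 1.25·144 / (1.25·144 + 0.25·21 + 141) = 0.552

0.552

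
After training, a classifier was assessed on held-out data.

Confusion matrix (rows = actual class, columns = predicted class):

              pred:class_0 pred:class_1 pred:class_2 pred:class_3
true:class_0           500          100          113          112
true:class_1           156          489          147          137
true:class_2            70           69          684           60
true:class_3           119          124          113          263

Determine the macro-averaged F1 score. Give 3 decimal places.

Per-class F1 score (2·TP/(2·TP+FP+FN)):
  class_0: TP=500, FP=156+70+119=345, FN=100+113+112=325 → 1000/1670 = 0.5988
  class_1: TP=489, FP=100+69+124=293, FN=156+147+137=440 → 978/1711 = 0.5716
  class_2: TP=684, FP=113+147+113=373, FN=70+69+60=199 → 1368/1940 = 0.7052
  class_3: TP=263, FP=112+137+60=309, FN=119+124+113=356 → 526/1191 = 0.4416
Macro-F1 score = mean = (0.5988 + 0.5716 + 0.7052 + 0.4416) / 4 = 0.579

0.579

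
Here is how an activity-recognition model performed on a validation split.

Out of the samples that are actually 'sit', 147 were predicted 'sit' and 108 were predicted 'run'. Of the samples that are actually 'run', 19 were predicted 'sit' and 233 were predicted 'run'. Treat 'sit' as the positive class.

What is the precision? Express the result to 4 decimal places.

0.8855

Precision = TP/(TP+FP) = 147/(147+19) = 147/166 = 0.8855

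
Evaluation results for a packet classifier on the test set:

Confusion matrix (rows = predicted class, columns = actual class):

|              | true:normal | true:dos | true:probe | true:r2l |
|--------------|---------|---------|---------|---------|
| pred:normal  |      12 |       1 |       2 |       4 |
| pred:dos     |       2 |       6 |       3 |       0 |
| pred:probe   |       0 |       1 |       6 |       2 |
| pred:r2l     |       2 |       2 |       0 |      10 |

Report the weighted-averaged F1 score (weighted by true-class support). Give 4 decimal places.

0.6406

Per-class F1 score (2·TP/(2·TP+FP+FN)):
  normal: TP=12, FP=1+2+4=7, FN=2+0+2=4 → 24/35 = 0.68571
  dos: TP=6, FP=2+3+0=5, FN=1+1+2=4 → 12/21 = 0.57143
  probe: TP=6, FP=0+1+2=3, FN=2+3+0=5 → 12/20 = 0.60000
  r2l: TP=10, FP=2+2+0=4, FN=4+0+2=6 → 20/30 = 0.66667
Weighted-F1 score = Σ (supportᵢ/N)·F1 scoreᵢ with N=53: (16/53)·0.68571 + (10/53)·0.57143 + (11/53)·0.60000 + (16/53)·0.66667 = 0.6406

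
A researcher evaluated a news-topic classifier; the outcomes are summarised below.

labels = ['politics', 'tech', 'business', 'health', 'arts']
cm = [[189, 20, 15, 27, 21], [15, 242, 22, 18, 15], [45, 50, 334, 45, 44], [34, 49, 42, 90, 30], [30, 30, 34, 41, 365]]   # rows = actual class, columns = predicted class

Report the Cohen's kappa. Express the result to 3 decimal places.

0.568

Observed agreement pₒ = trace/N = 1220/1847 = 0.6605
Expected agreement pₑ = Σ (rowᵢ·colᵢ)/N² = (272·313 + 312·391 + 518·447 + 245·221 + 500·475)/1847² = 0.2141
κ = (pₒ − pₑ)/(1 − pₑ) = (0.6605 − 0.2141)/(1 − 0.2141) = 0.568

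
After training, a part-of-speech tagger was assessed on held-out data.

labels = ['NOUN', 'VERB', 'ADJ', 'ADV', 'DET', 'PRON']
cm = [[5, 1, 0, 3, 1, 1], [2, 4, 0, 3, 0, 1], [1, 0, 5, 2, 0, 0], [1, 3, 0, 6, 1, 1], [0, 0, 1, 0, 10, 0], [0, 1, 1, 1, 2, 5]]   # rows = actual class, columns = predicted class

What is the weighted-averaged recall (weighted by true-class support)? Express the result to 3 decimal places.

Per-class recall (TP/(TP+FN)):
  NOUN: TP=5, FN=1+0+3+1+1=6 → 5/11 = 0.4545
  VERB: TP=4, FN=2+0+3+0+1=6 → 4/10 = 0.4000
  ADJ: TP=5, FN=1+0+2+0+0=3 → 5/8 = 0.6250
  ADV: TP=6, FN=1+3+0+1+1=6 → 6/12 = 0.5000
  DET: TP=10, FN=0+0+1+0+0=1 → 10/11 = 0.9091
  PRON: TP=5, FN=0+1+1+1+2=5 → 5/10 = 0.5000
Weighted-recall = Σ (supportᵢ/N)·recallᵢ with N=62: (11/62)·0.4545 + (10/62)·0.4000 + (8/62)·0.6250 + (12/62)·0.5000 + (11/62)·0.9091 + (10/62)·0.5000 = 0.565

0.565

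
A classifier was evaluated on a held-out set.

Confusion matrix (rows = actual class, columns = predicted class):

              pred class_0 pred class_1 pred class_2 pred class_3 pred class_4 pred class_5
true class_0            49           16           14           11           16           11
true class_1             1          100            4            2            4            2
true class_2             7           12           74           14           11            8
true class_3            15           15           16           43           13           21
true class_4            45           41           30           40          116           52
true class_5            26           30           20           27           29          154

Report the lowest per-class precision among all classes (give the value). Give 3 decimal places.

Per-class precision (TP/(TP+FP)):
  class_0: TP=49, FP=1+7+15+45+26=94 → 49/143 = 0.3427
  class_1: TP=100, FP=16+12+15+41+30=114 → 100/214 = 0.4673
  class_2: TP=74, FP=14+4+16+30+20=84 → 74/158 = 0.4684
  class_3: TP=43, FP=11+2+14+40+27=94 → 43/137 = 0.3139
  class_4: TP=116, FP=16+4+11+13+29=73 → 116/189 = 0.6138
  class_5: TP=154, FP=11+2+8+21+52=94 → 154/248 = 0.6210
Lowest is class 'class_3' with precision = 0.314.

0.314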